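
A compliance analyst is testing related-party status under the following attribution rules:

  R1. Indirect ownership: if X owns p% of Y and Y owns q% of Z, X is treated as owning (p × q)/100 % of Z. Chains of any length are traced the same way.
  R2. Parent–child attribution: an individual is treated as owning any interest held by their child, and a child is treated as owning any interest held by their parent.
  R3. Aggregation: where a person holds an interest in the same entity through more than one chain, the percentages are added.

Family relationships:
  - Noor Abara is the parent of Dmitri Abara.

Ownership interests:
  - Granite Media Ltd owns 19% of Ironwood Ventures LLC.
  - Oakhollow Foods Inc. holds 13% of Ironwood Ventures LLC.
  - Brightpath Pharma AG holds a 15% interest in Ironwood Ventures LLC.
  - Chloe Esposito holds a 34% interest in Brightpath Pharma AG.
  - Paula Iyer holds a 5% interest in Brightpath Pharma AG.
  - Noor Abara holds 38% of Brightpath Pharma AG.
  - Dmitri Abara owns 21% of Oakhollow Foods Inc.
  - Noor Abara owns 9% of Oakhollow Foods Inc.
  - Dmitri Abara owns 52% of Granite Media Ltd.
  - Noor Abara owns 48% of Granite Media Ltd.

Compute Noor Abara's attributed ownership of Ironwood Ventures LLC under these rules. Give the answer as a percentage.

28.6%

By parent–child attribution (R2), Noor Abara is treated as also owning Dmitri Abara's interest in Oakhollow Foods Inc, giving 9% + 21% = 30%.
By parent–child attribution (R2), Noor Abara is treated as also owning Dmitri Abara's interest in Granite Media Ltd, giving 48% + 52% = 100%.
Chain via Brightpath Pharma AG (R1): 38% × 15% = 5.7% of Ironwood Ventures LLC.
Chain via Oakhollow Foods Inc. (R1): 30% × 13% = 3.9% of Ironwood Ventures LLC.
Chain via Granite Media Ltd (R1): 100% × 19% = 19% of Ironwood Ventures LLC.
Aggregating (R3): 5.7% + 3.9% + 19% = 28.6%.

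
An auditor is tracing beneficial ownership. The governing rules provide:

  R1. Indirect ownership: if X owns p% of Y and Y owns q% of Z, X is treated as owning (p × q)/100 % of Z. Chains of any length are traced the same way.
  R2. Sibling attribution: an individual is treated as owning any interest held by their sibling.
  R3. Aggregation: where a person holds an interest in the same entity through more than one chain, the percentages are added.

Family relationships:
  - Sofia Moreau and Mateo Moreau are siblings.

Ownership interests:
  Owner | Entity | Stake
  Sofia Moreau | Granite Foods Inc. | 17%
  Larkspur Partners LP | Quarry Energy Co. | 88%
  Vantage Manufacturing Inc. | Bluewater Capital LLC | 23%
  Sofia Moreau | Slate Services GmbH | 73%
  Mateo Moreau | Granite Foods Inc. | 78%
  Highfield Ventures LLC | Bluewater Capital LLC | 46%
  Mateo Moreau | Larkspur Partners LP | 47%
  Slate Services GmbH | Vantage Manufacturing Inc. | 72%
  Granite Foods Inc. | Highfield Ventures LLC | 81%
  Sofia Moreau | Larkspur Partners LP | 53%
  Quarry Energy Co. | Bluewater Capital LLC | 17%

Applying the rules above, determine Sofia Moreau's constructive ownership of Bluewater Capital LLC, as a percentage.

62.4458%

By sibling attribution (R2), Sofia Moreau is treated as also owning Mateo Moreau's interest in Granite Foods Inc, giving 17% + 78% = 95%.
By sibling attribution (R2), Sofia Moreau is treated as also owning Mateo Moreau's interest in Larkspur Partners LP, giving 53% + 47% = 100%.
Chain via Granite Foods Inc. → Highfield Ventures LLC (R1): 95% × 81% × 46% = 35.397% of Bluewater Capital LLC.
Chain via Larkspur Partners LP → Quarry Energy Co. (R1): 100% × 88% × 17% = 14.96% of Bluewater Capital LLC.
Chain via Slate Services GmbH → Vantage Manufacturing Inc. (R1): 73% × 72% × 23% = 12.0888% of Bluewater Capital LLC.
Aggregating (R3): 35.397% + 14.96% + 12.0888% = 62.4458%.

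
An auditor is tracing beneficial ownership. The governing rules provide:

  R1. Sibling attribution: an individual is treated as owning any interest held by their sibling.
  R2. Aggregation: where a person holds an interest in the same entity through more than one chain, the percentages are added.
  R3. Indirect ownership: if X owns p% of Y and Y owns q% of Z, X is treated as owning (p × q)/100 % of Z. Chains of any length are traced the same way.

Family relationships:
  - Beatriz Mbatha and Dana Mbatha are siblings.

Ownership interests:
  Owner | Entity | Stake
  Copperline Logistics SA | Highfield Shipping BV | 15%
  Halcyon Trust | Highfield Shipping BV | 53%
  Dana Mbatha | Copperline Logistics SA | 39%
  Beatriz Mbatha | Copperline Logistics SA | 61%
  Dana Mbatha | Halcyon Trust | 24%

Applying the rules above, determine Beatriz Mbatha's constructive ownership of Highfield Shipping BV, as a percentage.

27.72%

By sibling attribution (R1), Beatriz Mbatha is treated as also owning Dana Mbatha's interest in Copperline Logistics SA, giving 61% + 39% = 100%.
By sibling attribution (R1), Beatriz Mbatha is treated as owning Dana Mbatha's 24% interest in Halcyon Trust.
Chain via Copperline Logistics SA (R3): 100% × 15% = 15% of Highfield Shipping BV.
Chain via Halcyon Trust (R3): 24% × 53% = 12.72% of Highfield Shipping BV.
Aggregating (R2): 15% + 12.72% = 27.72%.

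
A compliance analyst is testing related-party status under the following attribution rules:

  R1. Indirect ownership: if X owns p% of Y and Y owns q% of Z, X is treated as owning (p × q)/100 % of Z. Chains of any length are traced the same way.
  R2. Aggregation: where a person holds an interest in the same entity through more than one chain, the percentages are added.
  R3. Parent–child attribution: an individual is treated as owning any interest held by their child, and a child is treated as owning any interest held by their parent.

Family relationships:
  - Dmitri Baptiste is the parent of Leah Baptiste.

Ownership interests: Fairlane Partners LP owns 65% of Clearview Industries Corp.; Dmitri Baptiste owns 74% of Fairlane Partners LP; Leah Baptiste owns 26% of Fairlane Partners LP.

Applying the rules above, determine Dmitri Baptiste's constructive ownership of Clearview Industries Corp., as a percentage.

By parent–child attribution (R3), Dmitri Baptiste is treated as also owning Leah Baptiste's interest in Fairlane Partners LP, giving 74% + 26% = 100%.
Chain via Fairlane Partners LP (R1): 100% × 65% = 65% of Clearview Industries Corp.

65%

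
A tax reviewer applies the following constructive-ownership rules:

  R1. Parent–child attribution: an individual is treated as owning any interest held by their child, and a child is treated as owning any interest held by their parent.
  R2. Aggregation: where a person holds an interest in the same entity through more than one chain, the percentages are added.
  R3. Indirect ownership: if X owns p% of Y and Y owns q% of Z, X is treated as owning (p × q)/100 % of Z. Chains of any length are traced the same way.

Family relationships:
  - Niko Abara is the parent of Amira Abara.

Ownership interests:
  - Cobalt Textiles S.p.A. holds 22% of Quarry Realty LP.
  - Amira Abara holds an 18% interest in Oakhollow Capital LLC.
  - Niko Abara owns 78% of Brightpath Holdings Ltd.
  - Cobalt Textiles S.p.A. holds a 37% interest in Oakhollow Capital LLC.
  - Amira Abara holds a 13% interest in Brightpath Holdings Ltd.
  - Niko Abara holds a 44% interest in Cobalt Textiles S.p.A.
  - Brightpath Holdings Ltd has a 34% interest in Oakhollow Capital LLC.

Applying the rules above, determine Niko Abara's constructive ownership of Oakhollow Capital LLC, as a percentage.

By parent–child attribution (R1), Niko Abara is treated as also owning Amira Abara's interest in Brightpath Holdings Ltd, giving 78% + 13% = 91%.
By parent–child attribution (R1), Niko Abara is treated as owning Amira Abara's 18% interest in Oakhollow Capital LLC.
Chain via Cobalt Textiles S.p.A. (R3): 44% × 37% = 16.28% of Oakhollow Capital LLC.
Chain via Brightpath Holdings Ltd (R3): 91% × 34% = 30.94% of Oakhollow Capital LLC.
Direct interest in Oakhollow Capital LLC: 18%.
Aggregating (R2): 16.28% + 30.94% + 18% = 65.22%.

65.22%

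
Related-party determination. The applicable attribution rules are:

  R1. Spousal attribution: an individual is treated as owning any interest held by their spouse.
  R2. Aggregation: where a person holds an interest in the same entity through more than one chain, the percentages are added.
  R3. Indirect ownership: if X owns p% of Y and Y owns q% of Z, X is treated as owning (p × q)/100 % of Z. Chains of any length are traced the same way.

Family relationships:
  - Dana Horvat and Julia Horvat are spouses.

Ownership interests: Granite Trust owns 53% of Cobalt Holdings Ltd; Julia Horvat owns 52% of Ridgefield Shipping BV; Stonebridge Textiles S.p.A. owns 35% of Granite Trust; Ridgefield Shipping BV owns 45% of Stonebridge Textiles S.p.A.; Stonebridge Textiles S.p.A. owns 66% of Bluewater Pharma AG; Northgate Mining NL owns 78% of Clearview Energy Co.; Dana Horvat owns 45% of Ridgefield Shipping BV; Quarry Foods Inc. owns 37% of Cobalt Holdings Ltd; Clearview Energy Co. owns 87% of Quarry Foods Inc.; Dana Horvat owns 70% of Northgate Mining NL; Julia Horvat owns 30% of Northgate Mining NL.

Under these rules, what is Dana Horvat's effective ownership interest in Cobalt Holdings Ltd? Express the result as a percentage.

33.205275%

By spousal attribution (R1), Dana Horvat is treated as also owning Julia Horvat's interest in Ridgefield Shipping BV, giving 45% + 52% = 97%.
By spousal attribution (R1), Dana Horvat is treated as also owning Julia Horvat's interest in Northgate Mining NL, giving 70% + 30% = 100%.
Chain via Ridgefield Shipping BV → Stonebridge Textiles S.p.A. → Granite Trust (R3): 97% × 45% × 35% × 53% = 8.097075% of Cobalt Holdings Ltd.
Chain via Northgate Mining NL → Clearview Energy Co. → Quarry Foods Inc. (R3): 100% × 78% × 87% × 37% = 25.1082% of Cobalt Holdings Ltd.
Aggregating (R2): 8.097075% + 25.1082% = 33.205275%.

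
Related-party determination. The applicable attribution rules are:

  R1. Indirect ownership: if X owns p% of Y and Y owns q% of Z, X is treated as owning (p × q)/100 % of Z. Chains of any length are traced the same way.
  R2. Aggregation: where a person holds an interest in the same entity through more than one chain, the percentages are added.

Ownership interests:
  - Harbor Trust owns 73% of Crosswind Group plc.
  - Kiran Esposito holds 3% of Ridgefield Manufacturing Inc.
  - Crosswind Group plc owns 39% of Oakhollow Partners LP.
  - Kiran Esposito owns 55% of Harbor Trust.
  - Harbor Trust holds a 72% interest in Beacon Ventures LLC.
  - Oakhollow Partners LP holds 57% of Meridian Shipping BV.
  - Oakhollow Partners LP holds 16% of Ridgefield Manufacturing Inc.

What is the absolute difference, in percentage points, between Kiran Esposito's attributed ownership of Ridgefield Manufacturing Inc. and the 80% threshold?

74.49464

Chain via Harbor Trust → Crosswind Group plc → Oakhollow Partners LP (R1): 55% × 73% × 39% × 16% = 2.50536% of Ridgefield Manufacturing Inc.
Direct interest in Ridgefield Manufacturing Inc: 3%.
Aggregating (R2): 2.50536% + 3% = 5.50536%.
5.50536% falls short of the 80% threshold by 74.49464 percentage points.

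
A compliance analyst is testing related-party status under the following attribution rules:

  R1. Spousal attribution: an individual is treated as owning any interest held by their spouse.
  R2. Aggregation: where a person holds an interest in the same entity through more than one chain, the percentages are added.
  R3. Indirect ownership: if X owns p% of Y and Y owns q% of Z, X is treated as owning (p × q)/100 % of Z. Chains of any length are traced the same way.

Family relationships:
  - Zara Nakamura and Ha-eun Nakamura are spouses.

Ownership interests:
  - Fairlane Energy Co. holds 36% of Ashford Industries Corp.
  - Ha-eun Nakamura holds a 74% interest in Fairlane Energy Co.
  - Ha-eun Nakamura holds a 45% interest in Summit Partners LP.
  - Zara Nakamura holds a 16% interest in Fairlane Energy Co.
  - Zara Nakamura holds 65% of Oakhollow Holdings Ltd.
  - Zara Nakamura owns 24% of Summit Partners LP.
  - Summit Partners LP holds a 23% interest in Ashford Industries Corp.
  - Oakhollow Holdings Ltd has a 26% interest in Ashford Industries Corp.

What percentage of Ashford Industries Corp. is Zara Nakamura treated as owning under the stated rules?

By spousal attribution (R1), Zara Nakamura is treated as also owning Ha-eun Nakamura's interest in Fairlane Energy Co, giving 16% + 74% = 90%.
By spousal attribution (R1), Zara Nakamura is treated as also owning Ha-eun Nakamura's interest in Summit Partners LP, giving 24% + 45% = 69%.
Chain via Fairlane Energy Co. (R3): 90% × 36% = 32.4% of Ashford Industries Corp.
Chain via Summit Partners LP (R3): 69% × 23% = 15.87% of Ashford Industries Corp.
Chain via Oakhollow Holdings Ltd (R3): 65% × 26% = 16.9% of Ashford Industries Corp.
Aggregating (R2): 32.4% + 15.87% + 16.9% = 65.17%.

65.17%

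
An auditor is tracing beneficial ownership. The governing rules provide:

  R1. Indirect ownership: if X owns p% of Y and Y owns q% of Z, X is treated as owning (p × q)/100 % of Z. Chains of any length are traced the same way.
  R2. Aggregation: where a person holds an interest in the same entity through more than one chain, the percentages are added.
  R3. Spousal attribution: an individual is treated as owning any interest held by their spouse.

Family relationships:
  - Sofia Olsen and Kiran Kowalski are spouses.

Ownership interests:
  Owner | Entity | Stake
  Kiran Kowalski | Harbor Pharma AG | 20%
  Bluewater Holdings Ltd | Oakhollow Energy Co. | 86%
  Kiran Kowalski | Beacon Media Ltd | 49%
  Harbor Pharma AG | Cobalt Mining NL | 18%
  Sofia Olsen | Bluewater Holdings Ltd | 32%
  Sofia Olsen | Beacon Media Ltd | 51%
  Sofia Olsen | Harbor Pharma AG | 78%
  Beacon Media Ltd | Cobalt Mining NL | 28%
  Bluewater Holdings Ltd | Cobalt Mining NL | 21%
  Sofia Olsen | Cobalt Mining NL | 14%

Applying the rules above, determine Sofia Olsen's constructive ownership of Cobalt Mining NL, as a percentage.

66.36%

By spousal attribution (R3), Sofia Olsen is treated as also owning Kiran Kowalski's interest in Beacon Media Ltd, giving 51% + 49% = 100%.
By spousal attribution (R3), Sofia Olsen is treated as also owning Kiran Kowalski's interest in Harbor Pharma AG, giving 78% + 20% = 98%.
Chain via Beacon Media Ltd (R1): 100% × 28% = 28% of Cobalt Mining NL.
Chain via Bluewater Holdings Ltd (R1): 32% × 21% = 6.72% of Cobalt Mining NL.
Chain via Harbor Pharma AG (R1): 98% × 18% = 17.64% of Cobalt Mining NL.
Direct interest in Cobalt Mining NL: 14%.
Aggregating (R2): 28% + 6.72% + 17.64% + 14% = 66.36%.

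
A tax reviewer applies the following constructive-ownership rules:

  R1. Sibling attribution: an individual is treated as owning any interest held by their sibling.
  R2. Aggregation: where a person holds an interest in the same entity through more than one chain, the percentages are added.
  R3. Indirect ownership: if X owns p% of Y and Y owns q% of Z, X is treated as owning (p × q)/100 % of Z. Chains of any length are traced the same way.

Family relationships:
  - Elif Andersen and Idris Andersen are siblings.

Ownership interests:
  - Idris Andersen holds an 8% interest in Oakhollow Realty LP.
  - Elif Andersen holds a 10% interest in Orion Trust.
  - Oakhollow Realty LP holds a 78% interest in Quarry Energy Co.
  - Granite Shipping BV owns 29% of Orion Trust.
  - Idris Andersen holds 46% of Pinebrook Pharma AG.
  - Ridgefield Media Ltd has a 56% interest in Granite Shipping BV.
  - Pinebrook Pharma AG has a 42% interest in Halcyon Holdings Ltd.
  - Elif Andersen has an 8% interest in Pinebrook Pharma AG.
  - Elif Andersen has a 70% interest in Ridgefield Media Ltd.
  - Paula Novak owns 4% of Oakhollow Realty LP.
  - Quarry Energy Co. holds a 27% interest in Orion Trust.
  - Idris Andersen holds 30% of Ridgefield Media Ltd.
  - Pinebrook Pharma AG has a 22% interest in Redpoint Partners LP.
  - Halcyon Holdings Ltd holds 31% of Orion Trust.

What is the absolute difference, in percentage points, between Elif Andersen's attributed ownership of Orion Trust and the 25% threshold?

By sibling attribution (R1), Elif Andersen is treated as also owning Idris Andersen's interest in Ridgefield Media Ltd, giving 70% + 30% = 100%.
By sibling attribution (R1), Elif Andersen is treated as also owning Idris Andersen's interest in Pinebrook Pharma AG, giving 8% + 46% = 54%.
By sibling attribution (R1), Elif Andersen is treated as owning Idris Andersen's 8% interest in Oakhollow Realty LP.
Chain via Ridgefield Media Ltd → Granite Shipping BV (R3): 100% × 56% × 29% = 16.24% of Orion Trust.
Chain via Pinebrook Pharma AG → Halcyon Holdings Ltd (R3): 54% × 42% × 31% = 7.0308% of Orion Trust.
Direct interest in Orion Trust: 10%.
Chain via Oakhollow Realty LP → Quarry Energy Co. (R3): 8% × 78% × 27% = 1.6848% of Orion Trust.
Aggregating (R2): 16.24% + 7.0308% + 10% + 1.6848% = 34.9556%.
34.9556% exceeds the 25% threshold by 9.9556 percentage points.

9.9556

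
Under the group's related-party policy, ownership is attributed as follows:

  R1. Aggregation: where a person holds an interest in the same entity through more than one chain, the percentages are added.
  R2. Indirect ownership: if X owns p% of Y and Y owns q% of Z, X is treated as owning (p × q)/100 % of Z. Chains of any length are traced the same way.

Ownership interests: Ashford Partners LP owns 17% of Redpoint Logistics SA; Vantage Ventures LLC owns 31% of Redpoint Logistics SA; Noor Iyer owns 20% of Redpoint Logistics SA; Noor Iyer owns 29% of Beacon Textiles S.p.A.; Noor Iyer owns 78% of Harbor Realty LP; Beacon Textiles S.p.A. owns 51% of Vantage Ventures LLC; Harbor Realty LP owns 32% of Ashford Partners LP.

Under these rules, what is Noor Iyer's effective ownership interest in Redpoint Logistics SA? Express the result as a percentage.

Chain via Beacon Textiles S.p.A. → Vantage Ventures LLC (R2): 29% × 51% × 31% = 4.5849% of Redpoint Logistics SA.
Chain via Harbor Realty LP → Ashford Partners LP (R2): 78% × 32% × 17% = 4.2432% of Redpoint Logistics SA.
Direct interest in Redpoint Logistics SA: 20%.
Aggregating (R1): 4.5849% + 4.2432% + 20% = 28.8281%.

28.8281%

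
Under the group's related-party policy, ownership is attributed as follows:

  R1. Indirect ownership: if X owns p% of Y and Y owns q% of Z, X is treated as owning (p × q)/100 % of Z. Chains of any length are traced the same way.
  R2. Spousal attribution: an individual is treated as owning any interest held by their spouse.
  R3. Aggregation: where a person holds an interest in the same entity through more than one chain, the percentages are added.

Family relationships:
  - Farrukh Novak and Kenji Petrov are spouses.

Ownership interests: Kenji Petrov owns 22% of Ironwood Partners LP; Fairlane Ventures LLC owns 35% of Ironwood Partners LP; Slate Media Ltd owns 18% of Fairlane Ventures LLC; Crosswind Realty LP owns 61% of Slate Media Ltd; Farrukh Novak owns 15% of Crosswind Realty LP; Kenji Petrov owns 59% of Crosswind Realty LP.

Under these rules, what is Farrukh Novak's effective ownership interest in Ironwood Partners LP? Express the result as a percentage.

24.84382%

By spousal attribution (R2), Farrukh Novak is treated as also owning Kenji Petrov's interest in Crosswind Realty LP, giving 15% + 59% = 74%.
By spousal attribution (R2), Farrukh Novak is treated as owning Kenji Petrov's 22% interest in Ironwood Partners LP.
Chain via Crosswind Realty LP → Slate Media Ltd → Fairlane Ventures LLC (R1): 74% × 61% × 18% × 35% = 2.84382% of Ironwood Partners LP.
Direct interest in Ironwood Partners LP: 22%.
Aggregating (R3): 2.84382% + 22% = 24.84382%.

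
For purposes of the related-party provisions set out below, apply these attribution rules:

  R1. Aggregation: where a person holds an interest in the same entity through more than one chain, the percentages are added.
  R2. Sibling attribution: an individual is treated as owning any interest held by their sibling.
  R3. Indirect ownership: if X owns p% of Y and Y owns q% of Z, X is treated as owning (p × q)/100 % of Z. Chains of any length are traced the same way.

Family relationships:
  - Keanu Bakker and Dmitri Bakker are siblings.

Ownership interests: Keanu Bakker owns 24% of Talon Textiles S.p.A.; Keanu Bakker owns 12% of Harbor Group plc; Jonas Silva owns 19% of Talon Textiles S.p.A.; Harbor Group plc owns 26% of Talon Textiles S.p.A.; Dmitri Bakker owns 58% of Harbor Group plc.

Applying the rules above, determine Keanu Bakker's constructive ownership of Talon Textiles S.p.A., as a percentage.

42.2%

By sibling attribution (R2), Keanu Bakker is treated as also owning Dmitri Bakker's interest in Harbor Group plc, giving 12% + 58% = 70%.
Chain via Harbor Group plc (R3): 70% × 26% = 18.2% of Talon Textiles S.p.A.
Direct interest in Talon Textiles S.p.A: 24%.
Aggregating (R1): 18.2% + 24% = 42.2%.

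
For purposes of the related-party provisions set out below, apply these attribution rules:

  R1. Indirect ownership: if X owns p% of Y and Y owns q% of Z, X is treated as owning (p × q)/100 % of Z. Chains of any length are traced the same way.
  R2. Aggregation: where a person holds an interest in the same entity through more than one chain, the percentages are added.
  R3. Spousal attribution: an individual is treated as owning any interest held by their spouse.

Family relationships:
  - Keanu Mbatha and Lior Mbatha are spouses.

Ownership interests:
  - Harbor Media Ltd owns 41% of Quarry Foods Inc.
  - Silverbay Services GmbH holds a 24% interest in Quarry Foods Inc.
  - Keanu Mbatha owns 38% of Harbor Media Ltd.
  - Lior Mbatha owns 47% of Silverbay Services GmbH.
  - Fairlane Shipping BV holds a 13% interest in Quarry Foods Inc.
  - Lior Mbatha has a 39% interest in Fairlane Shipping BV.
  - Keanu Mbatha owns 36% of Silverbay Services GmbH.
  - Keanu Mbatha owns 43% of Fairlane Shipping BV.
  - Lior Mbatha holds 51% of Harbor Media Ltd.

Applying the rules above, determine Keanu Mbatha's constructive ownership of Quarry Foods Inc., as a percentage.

67.07%

By spousal attribution (R3), Keanu Mbatha is treated as also owning Lior Mbatha's interest in Fairlane Shipping BV, giving 43% + 39% = 82%.
By spousal attribution (R3), Keanu Mbatha is treated as also owning Lior Mbatha's interest in Silverbay Services GmbH, giving 36% + 47% = 83%.
By spousal attribution (R3), Keanu Mbatha is treated as also owning Lior Mbatha's interest in Harbor Media Ltd, giving 38% + 51% = 89%.
Chain via Fairlane Shipping BV (R1): 82% × 13% = 10.66% of Quarry Foods Inc.
Chain via Silverbay Services GmbH (R1): 83% × 24% = 19.92% of Quarry Foods Inc.
Chain via Harbor Media Ltd (R1): 89% × 41% = 36.49% of Quarry Foods Inc.
Aggregating (R2): 10.66% + 19.92% + 36.49% = 67.07%.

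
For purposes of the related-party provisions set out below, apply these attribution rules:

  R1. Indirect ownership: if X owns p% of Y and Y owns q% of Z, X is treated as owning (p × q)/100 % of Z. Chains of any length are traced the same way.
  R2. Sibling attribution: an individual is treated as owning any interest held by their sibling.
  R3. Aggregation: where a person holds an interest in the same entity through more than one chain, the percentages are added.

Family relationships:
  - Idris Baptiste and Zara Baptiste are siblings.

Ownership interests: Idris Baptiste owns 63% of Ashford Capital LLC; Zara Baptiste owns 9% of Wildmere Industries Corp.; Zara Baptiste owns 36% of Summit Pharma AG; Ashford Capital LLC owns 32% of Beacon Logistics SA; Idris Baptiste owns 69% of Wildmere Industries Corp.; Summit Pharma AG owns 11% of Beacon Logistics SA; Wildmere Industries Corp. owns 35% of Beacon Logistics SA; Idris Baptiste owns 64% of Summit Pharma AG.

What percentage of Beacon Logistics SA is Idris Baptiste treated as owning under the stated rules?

58.46%

By sibling attribution (R2), Idris Baptiste is treated as also owning Zara Baptiste's interest in Summit Pharma AG, giving 64% + 36% = 100%.
By sibling attribution (R2), Idris Baptiste is treated as also owning Zara Baptiste's interest in Wildmere Industries Corp, giving 69% + 9% = 78%.
Chain via Ashford Capital LLC (R1): 63% × 32% = 20.16% of Beacon Logistics SA.
Chain via Summit Pharma AG (R1): 100% × 11% = 11% of Beacon Logistics SA.
Chain via Wildmere Industries Corp. (R1): 78% × 35% = 27.3% of Beacon Logistics SA.
Aggregating (R3): 20.16% + 11% + 27.3% = 58.46%.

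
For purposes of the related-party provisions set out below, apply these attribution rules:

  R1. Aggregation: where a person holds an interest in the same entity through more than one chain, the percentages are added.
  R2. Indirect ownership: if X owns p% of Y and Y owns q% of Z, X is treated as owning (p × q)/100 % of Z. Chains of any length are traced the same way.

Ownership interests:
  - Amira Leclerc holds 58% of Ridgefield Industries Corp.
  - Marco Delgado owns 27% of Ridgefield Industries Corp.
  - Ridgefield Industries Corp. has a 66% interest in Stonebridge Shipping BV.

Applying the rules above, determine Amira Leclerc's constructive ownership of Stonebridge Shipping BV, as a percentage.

Chain via Ridgefield Industries Corp. (R2): 58% × 66% = 38.28% of Stonebridge Shipping BV.

38.28%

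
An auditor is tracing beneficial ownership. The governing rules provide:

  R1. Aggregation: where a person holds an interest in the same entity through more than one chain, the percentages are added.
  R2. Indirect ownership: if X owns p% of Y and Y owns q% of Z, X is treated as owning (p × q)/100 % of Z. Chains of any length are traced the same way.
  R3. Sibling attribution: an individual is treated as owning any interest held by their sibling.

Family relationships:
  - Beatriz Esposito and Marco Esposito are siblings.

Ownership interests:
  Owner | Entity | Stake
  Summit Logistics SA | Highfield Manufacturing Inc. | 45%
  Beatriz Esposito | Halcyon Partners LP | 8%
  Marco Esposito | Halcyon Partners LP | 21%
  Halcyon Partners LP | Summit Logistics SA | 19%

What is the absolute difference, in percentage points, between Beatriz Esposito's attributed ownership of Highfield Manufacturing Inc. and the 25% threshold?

By sibling attribution (R3), Beatriz Esposito is treated as also owning Marco Esposito's interest in Halcyon Partners LP, giving 8% + 21% = 29%.
Chain via Halcyon Partners LP → Summit Logistics SA (R2): 29% × 19% × 45% = 2.4795% of Highfield Manufacturing Inc.
2.4795% falls short of the 25% threshold by 22.5205 percentage points.

22.5205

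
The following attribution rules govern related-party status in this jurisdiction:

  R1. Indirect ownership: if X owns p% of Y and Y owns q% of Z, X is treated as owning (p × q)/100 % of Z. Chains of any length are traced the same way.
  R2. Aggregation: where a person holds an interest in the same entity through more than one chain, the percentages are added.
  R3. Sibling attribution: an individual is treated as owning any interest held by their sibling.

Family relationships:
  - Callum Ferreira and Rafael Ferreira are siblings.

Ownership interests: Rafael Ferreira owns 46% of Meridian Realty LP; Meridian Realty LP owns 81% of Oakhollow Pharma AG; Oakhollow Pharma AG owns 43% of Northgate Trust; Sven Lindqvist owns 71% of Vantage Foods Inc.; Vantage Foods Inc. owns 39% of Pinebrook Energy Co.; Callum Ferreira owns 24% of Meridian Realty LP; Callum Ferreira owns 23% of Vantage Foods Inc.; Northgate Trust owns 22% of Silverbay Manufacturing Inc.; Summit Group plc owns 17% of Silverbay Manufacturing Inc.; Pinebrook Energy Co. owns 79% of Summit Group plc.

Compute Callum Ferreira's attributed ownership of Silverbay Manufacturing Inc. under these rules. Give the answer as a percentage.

By sibling attribution (R3), Callum Ferreira is treated as also owning Rafael Ferreira's interest in Meridian Realty LP, giving 24% + 46% = 70%.
Chain via Meridian Realty LP → Oakhollow Pharma AG → Northgate Trust (R1): 70% × 81% × 43% × 22% = 5.36382% of Silverbay Manufacturing Inc.
Chain via Vantage Foods Inc. → Pinebrook Energy Co. → Summit Group plc (R1): 23% × 39% × 79% × 17% = 1.204671% of Silverbay Manufacturing Inc.
Aggregating (R2): 5.36382% + 1.204671% = 6.568491%.

6.568491%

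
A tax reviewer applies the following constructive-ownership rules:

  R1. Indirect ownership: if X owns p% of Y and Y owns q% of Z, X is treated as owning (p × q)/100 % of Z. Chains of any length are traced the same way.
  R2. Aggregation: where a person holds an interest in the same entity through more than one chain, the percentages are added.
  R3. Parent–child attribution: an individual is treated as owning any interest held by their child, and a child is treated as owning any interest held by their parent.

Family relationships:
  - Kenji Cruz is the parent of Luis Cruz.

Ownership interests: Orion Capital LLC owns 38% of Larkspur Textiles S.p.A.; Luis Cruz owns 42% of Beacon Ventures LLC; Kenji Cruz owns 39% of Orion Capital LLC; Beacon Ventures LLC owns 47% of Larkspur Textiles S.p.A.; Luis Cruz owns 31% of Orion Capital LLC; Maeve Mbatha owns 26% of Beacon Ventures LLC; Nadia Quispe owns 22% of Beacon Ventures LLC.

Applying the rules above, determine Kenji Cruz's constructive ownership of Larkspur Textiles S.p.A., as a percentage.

46.34%

By parent–child attribution (R3), Kenji Cruz is treated as also owning Luis Cruz's interest in Orion Capital LLC, giving 39% + 31% = 70%.
By parent–child attribution (R3), Kenji Cruz is treated as owning Luis Cruz's 42% interest in Beacon Ventures LLC.
Chain via Orion Capital LLC (R1): 70% × 38% = 26.6% of Larkspur Textiles S.p.A.
Chain via Beacon Ventures LLC (R1): 42% × 47% = 19.74% of Larkspur Textiles S.p.A.
Aggregating (R2): 26.6% + 19.74% = 46.34%.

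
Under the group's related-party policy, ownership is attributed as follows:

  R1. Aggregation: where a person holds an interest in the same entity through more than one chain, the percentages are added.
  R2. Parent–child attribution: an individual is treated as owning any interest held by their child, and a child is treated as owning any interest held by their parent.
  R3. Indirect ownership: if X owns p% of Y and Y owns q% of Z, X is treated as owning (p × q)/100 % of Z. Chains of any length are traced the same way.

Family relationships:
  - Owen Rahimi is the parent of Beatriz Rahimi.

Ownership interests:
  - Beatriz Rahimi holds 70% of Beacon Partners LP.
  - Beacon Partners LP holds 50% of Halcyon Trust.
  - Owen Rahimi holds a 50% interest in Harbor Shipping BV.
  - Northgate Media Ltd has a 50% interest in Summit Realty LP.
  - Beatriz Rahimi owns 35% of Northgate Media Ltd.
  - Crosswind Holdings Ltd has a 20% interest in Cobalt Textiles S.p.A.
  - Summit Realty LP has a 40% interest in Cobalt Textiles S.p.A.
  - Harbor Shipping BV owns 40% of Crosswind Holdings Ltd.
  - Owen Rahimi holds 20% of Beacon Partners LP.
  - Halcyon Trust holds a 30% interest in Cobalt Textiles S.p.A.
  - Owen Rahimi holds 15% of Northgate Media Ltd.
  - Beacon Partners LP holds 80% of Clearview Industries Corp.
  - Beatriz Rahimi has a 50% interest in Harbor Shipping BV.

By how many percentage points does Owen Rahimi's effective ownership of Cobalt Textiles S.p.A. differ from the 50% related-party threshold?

18.5

By parent–child attribution (R2), Owen Rahimi is treated as also owning Beatriz Rahimi's interest in Harbor Shipping BV, giving 50% + 50% = 100%.
By parent–child attribution (R2), Owen Rahimi is treated as also owning Beatriz Rahimi's interest in Northgate Media Ltd, giving 15% + 35% = 50%.
By parent–child attribution (R2), Owen Rahimi is treated as also owning Beatriz Rahimi's interest in Beacon Partners LP, giving 20% + 70% = 90%.
Chain via Harbor Shipping BV → Crosswind Holdings Ltd (R3): 100% × 40% × 20% = 8% of Cobalt Textiles S.p.A.
Chain via Northgate Media Ltd → Summit Realty LP (R3): 50% × 50% × 40% = 10% of Cobalt Textiles S.p.A.
Chain via Beacon Partners LP → Halcyon Trust (R3): 90% × 50% × 30% = 13.5% of Cobalt Textiles S.p.A.
Aggregating (R1): 8% + 10% + 13.5% = 31.5%.
31.5% falls short of the 50% threshold by 18.5 percentage points.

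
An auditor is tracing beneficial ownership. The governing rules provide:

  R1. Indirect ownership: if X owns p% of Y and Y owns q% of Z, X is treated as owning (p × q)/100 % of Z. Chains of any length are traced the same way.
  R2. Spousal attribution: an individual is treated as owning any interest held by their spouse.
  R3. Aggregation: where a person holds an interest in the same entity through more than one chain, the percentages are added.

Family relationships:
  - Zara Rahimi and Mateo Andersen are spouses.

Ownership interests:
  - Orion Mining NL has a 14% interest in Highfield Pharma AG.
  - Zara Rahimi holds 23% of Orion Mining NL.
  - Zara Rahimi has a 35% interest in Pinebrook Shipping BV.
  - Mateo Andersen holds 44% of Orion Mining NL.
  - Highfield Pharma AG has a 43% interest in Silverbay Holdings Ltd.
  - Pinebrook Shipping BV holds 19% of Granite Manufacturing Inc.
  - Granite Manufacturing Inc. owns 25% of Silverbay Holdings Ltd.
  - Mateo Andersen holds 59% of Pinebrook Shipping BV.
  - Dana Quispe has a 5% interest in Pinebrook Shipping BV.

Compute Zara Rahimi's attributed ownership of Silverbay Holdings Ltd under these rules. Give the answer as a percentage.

By spousal attribution (R2), Zara Rahimi is treated as also owning Mateo Andersen's interest in Orion Mining NL, giving 23% + 44% = 67%.
By spousal attribution (R2), Zara Rahimi is treated as also owning Mateo Andersen's interest in Pinebrook Shipping BV, giving 35% + 59% = 94%.
Chain via Orion Mining NL → Highfield Pharma AG (R1): 67% × 14% × 43% = 4.0334% of Silverbay Holdings Ltd.
Chain via Pinebrook Shipping BV → Granite Manufacturing Inc. (R1): 94% × 19% × 25% = 4.465% of Silverbay Holdings Ltd.
Aggregating (R3): 4.0334% + 4.465% = 8.4984%.

8.4984%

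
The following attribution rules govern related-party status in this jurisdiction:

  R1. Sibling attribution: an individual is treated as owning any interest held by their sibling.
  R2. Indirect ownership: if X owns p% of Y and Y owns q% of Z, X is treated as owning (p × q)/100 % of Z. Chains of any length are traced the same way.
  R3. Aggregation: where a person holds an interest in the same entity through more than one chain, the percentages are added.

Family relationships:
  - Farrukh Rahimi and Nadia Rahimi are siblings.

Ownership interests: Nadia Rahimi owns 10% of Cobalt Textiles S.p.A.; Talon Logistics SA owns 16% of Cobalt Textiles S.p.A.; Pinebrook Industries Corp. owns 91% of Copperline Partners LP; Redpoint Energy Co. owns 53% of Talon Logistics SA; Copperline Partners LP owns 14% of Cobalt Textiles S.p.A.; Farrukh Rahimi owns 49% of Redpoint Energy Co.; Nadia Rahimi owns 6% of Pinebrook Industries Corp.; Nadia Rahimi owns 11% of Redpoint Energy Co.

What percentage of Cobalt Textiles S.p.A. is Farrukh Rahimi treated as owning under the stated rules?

15.8524%

By sibling attribution (R1), Farrukh Rahimi is treated as also owning Nadia Rahimi's interest in Redpoint Energy Co, giving 49% + 11% = 60%.
By sibling attribution (R1), Farrukh Rahimi is treated as owning Nadia Rahimi's 6% interest in Pinebrook Industries Corp.
By sibling attribution (R1), Farrukh Rahimi is treated as owning Nadia Rahimi's 10% interest in Cobalt Textiles S.p.A.
Chain via Redpoint Energy Co. → Talon Logistics SA (R2): 60% × 53% × 16% = 5.088% of Cobalt Textiles S.p.A.
Chain via Pinebrook Industries Corp. → Copperline Partners LP (R2): 6% × 91% × 14% = 0.7644% of Cobalt Textiles S.p.A.
Direct interest in Cobalt Textiles S.p.A: 10%.
Aggregating (R3): 5.088% + 0.7644% + 10% = 15.8524%.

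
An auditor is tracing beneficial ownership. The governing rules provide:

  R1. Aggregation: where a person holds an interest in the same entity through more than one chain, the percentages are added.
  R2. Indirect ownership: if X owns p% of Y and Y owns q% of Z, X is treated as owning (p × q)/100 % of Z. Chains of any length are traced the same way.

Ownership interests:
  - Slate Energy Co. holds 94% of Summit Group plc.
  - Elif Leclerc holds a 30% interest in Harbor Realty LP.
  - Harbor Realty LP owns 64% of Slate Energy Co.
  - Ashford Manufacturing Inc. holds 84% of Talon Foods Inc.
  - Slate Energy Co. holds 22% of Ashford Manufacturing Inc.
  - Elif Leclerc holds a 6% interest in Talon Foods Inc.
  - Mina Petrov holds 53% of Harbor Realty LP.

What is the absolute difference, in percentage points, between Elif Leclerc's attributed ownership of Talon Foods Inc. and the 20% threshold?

Chain via Harbor Realty LP → Slate Energy Co. → Ashford Manufacturing Inc. (R2): 30% × 64% × 22% × 84% = 3.54816% of Talon Foods Inc.
Direct interest in Talon Foods Inc: 6%.
Aggregating (R1): 3.54816% + 6% = 9.54816%.
9.54816% falls short of the 20% threshold by 10.45184 percentage points.

10.45184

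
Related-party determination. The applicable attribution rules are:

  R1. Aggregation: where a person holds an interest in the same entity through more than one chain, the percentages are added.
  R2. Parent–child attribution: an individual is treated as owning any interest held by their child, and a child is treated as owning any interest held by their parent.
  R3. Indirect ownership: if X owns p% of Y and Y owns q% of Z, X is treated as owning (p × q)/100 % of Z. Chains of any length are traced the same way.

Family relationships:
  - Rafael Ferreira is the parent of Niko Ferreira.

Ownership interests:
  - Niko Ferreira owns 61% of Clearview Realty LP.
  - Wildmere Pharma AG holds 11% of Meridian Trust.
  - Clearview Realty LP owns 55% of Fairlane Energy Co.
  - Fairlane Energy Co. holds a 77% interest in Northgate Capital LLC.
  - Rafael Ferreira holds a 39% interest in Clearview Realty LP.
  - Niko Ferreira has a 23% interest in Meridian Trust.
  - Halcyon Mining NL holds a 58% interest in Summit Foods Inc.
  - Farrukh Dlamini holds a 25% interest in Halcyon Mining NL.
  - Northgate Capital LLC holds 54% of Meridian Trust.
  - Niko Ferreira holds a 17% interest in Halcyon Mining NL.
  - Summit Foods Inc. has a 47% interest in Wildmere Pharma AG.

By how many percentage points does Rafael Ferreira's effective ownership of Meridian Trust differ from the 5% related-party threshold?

By parent–child attribution (R2), Rafael Ferreira is treated as also owning Niko Ferreira's interest in Clearview Realty LP, giving 39% + 61% = 100%.
By parent–child attribution (R2), Rafael Ferreira is treated as owning Niko Ferreira's 17% interest in Halcyon Mining NL.
By parent–child attribution (R2), Rafael Ferreira is treated as owning Niko Ferreira's 23% interest in Meridian Trust.
Chain via Clearview Realty LP → Fairlane Energy Co. → Northgate Capital LLC (R3): 100% × 55% × 77% × 54% = 22.869% of Meridian Trust.
Chain via Halcyon Mining NL → Summit Foods Inc. → Wildmere Pharma AG (R3): 17% × 58% × 47% × 11% = 0.509762% of Meridian Trust.
Direct interest in Meridian Trust: 23%.
Aggregating (R1): 22.869% + 0.509762% + 23% = 46.378762%.
46.378762% exceeds the 5% threshold by 41.378762 percentage points.

41.378762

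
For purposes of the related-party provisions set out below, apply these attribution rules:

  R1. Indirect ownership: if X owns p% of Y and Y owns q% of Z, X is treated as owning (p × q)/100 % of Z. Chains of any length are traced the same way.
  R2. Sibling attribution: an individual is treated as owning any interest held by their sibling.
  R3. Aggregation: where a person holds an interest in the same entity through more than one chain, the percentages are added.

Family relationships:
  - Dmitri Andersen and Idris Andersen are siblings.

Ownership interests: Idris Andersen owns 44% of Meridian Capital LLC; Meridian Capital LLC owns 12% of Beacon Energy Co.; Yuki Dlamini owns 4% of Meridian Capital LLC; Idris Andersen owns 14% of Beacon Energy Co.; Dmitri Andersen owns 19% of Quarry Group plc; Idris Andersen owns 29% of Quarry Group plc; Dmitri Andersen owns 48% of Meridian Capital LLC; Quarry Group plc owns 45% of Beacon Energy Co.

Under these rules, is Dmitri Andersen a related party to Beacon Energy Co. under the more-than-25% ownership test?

Yes

By sibling attribution (R2), Dmitri Andersen is treated as also owning Idris Andersen's interest in Quarry Group plc, giving 19% + 29% = 48%.
By sibling attribution (R2), Dmitri Andersen is treated as also owning Idris Andersen's interest in Meridian Capital LLC, giving 48% + 44% = 92%.
By sibling attribution (R2), Dmitri Andersen is treated as owning Idris Andersen's 14% interest in Beacon Energy Co.
Chain via Quarry Group plc (R1): 48% × 45% = 21.6% of Beacon Energy Co.
Chain via Meridian Capital LLC (R1): 92% × 12% = 11.04% of Beacon Energy Co.
Direct interest in Beacon Energy Co: 14%.
Aggregating (R3): 21.6% + 11.04% + 14% = 46.64%.
46.64% exceeds the 25% threshold, so Dmitri is a related party to Beacon Energy Co.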